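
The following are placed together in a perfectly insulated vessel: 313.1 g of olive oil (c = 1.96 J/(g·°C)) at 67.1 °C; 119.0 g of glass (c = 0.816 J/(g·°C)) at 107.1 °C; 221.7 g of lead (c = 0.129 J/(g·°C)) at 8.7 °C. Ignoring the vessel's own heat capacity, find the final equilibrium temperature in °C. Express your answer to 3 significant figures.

Σ mᵢcᵢ(T − Tᵢ) = 0  ⇒  T = Σ mᵢcᵢTᵢ / Σ mᵢcᵢ
Σ mᵢcᵢ = 313.1×1.96 + 119.0×0.816 + 221.7×0.129 = 739.3793
Σ mᵢcᵢTᵢ = 613.676×67.1 + 97.104×107.1 + 28.5993×8.7 = 51826
T = 51826 / 739.3793 = 70.09 °C

T_f = 70.1 °C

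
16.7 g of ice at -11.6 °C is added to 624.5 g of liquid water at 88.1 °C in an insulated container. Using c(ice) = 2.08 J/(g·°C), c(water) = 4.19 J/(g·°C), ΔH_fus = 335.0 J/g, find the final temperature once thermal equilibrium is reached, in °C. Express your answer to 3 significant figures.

Heat to bring ice to 0 °C and melt it: q₁ = 16.7×2.08×11.6 + 16.7×335.0 = 5997.4 J
Heat the water can supply cooling to 0 °C: 624.5×4.19×88.1 = 230527 J > q₁, so all ice melts.
Energy balance: 624.5×4.19×(88.1 − T) = 5997.4 + 16.7×4.19×(T − 0)
2616.655(88.1 − T) = 5997.4 + 69.973 T
230527 − 5997.4 = 2686.628 T
T = 224529.6 / 2686.628 = 83.57 °C

T_f = 83.6 °C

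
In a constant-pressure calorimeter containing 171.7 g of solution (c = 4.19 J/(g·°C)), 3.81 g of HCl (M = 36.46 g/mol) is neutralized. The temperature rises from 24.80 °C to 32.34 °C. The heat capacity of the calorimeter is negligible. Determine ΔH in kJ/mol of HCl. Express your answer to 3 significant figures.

ΔH = -51.9 kJ/mol

|ΔT| = |32.34 − 24.80| = 7.54 °C
|q_surr| = (171.7 × 4.19) × 7.54 = 719.423 × 7.54 = 5424 J
n(HCl) = 3.81 / 36.46 = 0.1045 mol
Temperature rose, so q_rxn = −|q_surr| = -5.424 kJ
ΔH = q_rxn / n = -51.90 kJ/mol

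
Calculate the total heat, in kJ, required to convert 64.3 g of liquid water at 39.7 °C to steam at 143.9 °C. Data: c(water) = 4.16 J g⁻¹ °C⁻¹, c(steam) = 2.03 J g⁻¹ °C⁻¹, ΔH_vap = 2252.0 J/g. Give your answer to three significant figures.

q1 (heat water 39.7→100.0 °C): 64.3 × 4.16 × 60.3 = 16130 J
q2 (vaporize at 100 °C): 64.3 × 2252.0 = 144804 J
q3 (heat steam 100.0→143.9 °C): 64.3 × 2.03 × 43.9 = 5730 J
Total: 16130 + 144804 + 5730 = 166664 J = 167 kJ

q = 167 kJ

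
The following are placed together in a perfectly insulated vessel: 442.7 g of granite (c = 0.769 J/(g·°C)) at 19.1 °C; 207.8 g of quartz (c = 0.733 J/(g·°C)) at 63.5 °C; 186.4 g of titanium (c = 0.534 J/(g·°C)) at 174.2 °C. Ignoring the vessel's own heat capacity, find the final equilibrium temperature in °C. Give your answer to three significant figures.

Σ mᵢcᵢ(T − Tᵢ) = 0  ⇒  T = Σ mᵢcᵢTᵢ / Σ mᵢcᵢ
Σ mᵢcᵢ = 442.7×0.769 + 207.8×0.733 + 186.4×0.534 = 592.2913
Σ mᵢcᵢTᵢ = 340.4363×19.1 + 152.3174×63.5 + 99.5376×174.2 = 33514
T = 33514 / 592.2913 = 56.58 °C

T_f = 56.6 °C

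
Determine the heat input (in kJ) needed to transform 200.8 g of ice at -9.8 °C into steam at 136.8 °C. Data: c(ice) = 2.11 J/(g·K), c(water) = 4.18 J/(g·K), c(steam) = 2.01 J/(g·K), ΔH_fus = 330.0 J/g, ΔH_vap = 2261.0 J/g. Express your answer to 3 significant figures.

q1 (heat ice -9.8→0.0 °C): 200.8 × 2.11 × 9.8 = 4152 J
q2 (melt at 0 °C): 200.8 × 330.0 = 66264 J
q3 (heat water 0.0→100.0 °C): 200.8 × 4.18 × 100.0 = 83934 J
q4 (vaporize at 100 °C): 200.8 × 2261.0 = 454009 J
q5 (heat steam 100.0→136.8 °C): 200.8 × 2.01 × 36.8 = 14853 J
Total: 4152 + 66264 + 83934 + 454009 + 14853 = 623212 J = 623 kJ

q = 623 kJ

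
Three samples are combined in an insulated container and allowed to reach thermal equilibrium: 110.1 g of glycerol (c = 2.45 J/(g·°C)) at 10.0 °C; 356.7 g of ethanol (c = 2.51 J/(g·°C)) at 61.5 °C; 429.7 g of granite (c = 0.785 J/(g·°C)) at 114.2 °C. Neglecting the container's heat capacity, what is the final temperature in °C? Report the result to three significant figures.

Σ mᵢcᵢ(T − Tᵢ) = 0  ⇒  T = Σ mᵢcᵢTᵢ / Σ mᵢcᵢ
Σ mᵢcᵢ = 110.1×2.45 + 356.7×2.51 + 429.7×0.785 = 1502.3765
Σ mᵢcᵢTᵢ = 269.745×10.0 + 895.317×61.5 + 337.3145×114.2 = 96281
T = 96281 / 1502.3765 = 64.09 °C

T_f = 64.1 °C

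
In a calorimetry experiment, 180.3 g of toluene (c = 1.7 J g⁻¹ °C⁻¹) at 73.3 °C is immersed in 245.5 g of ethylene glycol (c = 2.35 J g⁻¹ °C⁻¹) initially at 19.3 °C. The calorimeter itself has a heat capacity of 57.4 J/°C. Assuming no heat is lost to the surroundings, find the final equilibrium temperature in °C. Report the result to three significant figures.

T_f = 36.9 °C

Heat lost by toluene = heat gained by ethylene glycol + calorimeter.
(180.3)(1.7)(73.3 − T) = [(245.5)(2.35) + 57.4](T − 19.3)
306.51 (73.3 − T) = 634.325 (T − 19.3)
22467 − 306.51 T = 634.325 T − 12242
34709 = 940.835 T
T = 36.89 °C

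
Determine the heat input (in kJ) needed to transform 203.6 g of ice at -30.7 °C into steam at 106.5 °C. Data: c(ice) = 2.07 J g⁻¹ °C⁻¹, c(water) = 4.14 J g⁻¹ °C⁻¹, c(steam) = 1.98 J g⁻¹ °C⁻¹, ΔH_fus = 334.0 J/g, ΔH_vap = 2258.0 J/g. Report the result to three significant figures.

q = 628 kJ

q1 (heat ice -30.7→0.0 °C): 203.6 × 2.07 × 30.7 = 12939 J
q2 (melt at 0 °C): 203.6 × 334.0 = 68002 J
q3 (heat water 0.0→100.0 °C): 203.6 × 4.14 × 100.0 = 84290 J
q4 (vaporize at 100 °C): 203.6 × 2258.0 = 459729 J
q5 (heat steam 100.0→106.5 °C): 203.6 × 1.98 × 6.5 = 2620 J
Total: 12939 + 68002 + 84290 + 459729 + 2620 = 627580 J = 628 kJ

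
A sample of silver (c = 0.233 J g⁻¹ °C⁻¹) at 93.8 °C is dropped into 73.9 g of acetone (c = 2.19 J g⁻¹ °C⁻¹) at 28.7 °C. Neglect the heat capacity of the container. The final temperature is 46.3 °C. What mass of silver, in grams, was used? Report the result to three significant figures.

m = 257 g

q_gained = (73.9 × 2.19) × (46.3 − 28.7) = 2848 J
q_lost = m × 0.233 × (93.8 − 46.3) = 11.0675 m
m = 2848 / 11.0675 = 257 g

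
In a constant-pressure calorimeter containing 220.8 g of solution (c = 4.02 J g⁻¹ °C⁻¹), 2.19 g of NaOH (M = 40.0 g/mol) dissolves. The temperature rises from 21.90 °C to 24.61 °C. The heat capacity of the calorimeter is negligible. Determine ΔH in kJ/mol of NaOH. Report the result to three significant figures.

|ΔT| = |24.61 − 21.90| = 2.71 °C
|q_surr| = (220.8 × 4.02) × 2.71 = 887.616 × 2.71 = 2405 J
n(NaOH) = 2.19 / 40.0 = 0.05475 mol
Temperature rose, so q_rxn = −|q_surr| = -2.405 kJ
ΔH = q_rxn / n = -43.93 kJ/mol

ΔH = -43.9 kJ/mol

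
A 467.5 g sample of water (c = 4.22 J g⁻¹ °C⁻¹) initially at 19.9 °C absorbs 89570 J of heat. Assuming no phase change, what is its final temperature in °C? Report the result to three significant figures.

T_f = 65.3 °C

ΔT = q / (m c) = 89570 / (467.5 × 4.22) = 45.40 °C
T_f = 19.9 + 45.40 = 65.30 °C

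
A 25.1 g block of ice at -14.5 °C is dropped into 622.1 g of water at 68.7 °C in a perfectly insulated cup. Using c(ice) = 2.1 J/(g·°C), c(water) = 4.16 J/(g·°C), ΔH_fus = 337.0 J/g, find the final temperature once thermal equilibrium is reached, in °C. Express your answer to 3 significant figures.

T_f = 62.6 °C

Heat to bring ice to 0 °C and melt it: q₁ = 25.1×2.1×14.5 + 25.1×337.0 = 9223.0 J
Heat the water can supply cooling to 0 °C: 622.1×4.16×68.7 = 177791 J > q₁, so all ice melts.
Energy balance: 622.1×4.16×(68.7 − T) = 9223.0 + 25.1×4.16×(T − 0)
2587.936(68.7 − T) = 9223.0 + 104.416 T
177791 − 9223.0 = 2692.352 T
T = 168568.0 / 2692.352 = 62.61 °C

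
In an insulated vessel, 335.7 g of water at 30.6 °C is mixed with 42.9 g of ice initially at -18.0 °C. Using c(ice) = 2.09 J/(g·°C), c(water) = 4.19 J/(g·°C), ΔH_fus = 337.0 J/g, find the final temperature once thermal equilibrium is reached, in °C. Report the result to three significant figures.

Heat to bring ice to 0 °C and melt it: q₁ = 42.9×2.09×18.0 + 42.9×337.0 = 16071 J
Heat the water can supply cooling to 0 °C: 335.7×4.19×30.6 = 43041.4 J > q₁, so all ice melts.
Energy balance: 335.7×4.19×(30.6 − T) = 16071 + 42.9×4.19×(T − 0)
1406.583(30.6 − T) = 16071 + 179.751 T
43041.4 − 16071 = 1586.334 T
T = 26970.4 / 1586.334 = 17.00 °C

T_f = 17.0 °C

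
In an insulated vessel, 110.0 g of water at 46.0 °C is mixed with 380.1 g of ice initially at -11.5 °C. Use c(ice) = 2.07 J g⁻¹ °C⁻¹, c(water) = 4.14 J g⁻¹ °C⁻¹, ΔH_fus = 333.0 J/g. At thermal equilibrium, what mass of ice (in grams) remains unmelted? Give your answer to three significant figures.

m_ice remaining = 344 g

Heat to warm all ice to 0 °C: 380.1×2.07×11.5 = 9048.3 J
Heat released by water cooling to 0 °C: 110.0×4.14×46.0 = 20948 J
20948 J < 9048.3 + 380.1×333.0 = 135621.6 J, so not all ice melts; final T = 0 °C.
Heat left for melting: 20948 − 9048.3 = 11899.7 J
Mass melted = 11899.7 / 333.0 = 35.73 g
Ice remaining = 380.1 − 35.73 = 344.37 g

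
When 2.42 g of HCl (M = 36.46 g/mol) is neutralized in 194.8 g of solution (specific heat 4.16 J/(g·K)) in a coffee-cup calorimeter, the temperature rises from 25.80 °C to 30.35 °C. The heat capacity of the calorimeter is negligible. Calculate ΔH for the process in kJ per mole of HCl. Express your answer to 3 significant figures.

ΔH = -55.6 kJ/mol

|ΔT| = |30.35 − 25.80| = 4.55 °C
|q_surr| = (194.8 × 4.16) × 4.55 = 810.368 × 4.55 = 3687 J
n(HCl) = 2.42 / 36.46 = 0.06637 mol
Temperature rose, so q_rxn = −|q_surr| = -3.687 kJ
ΔH = q_rxn / n = -55.55 kJ/mol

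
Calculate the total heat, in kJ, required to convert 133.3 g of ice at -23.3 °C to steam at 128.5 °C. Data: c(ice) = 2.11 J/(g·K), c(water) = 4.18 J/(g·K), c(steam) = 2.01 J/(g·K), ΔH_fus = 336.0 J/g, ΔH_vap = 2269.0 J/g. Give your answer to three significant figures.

q = 417 kJ

q1 (heat ice -23.3→0.0 °C): 133.3 × 2.11 × 23.3 = 6553 J
q2 (melt at 0 °C): 133.3 × 336.0 = 44789 J
q3 (heat water 0.0→100.0 °C): 133.3 × 4.18 × 100.0 = 55719 J
q4 (vaporize at 100 °C): 133.3 × 2269.0 = 302458 J
q5 (heat steam 100.0→128.5 °C): 133.3 × 2.01 × 28.5 = 7636 J
Total: 6553 + 44789 + 55719 + 302458 + 7636 = 417155 J = 417 kJ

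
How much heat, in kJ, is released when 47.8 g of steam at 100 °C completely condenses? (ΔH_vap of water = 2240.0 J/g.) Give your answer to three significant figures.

q = 107 kJ

q = m × ΔH_vap = 47.8 × 2240.0 = 107100 J = 107 kJ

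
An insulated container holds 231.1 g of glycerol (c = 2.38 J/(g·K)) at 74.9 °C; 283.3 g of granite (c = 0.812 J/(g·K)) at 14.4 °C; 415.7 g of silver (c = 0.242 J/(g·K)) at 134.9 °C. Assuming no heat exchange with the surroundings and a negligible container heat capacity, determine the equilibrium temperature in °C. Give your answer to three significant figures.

Σ mᵢcᵢ(T − Tᵢ) = 0  ⇒  T = Σ mᵢcᵢTᵢ / Σ mᵢcᵢ
Σ mᵢcᵢ = 231.1×2.38 + 283.3×0.812 + 415.7×0.242 = 880.6570
Σ mᵢcᵢTᵢ = 550.018×74.9 + 230.0396×14.4 + 100.5994×134.9 = 58080
T = 58080 / 880.6570 = 65.95 °C

T_f = 66.0 °C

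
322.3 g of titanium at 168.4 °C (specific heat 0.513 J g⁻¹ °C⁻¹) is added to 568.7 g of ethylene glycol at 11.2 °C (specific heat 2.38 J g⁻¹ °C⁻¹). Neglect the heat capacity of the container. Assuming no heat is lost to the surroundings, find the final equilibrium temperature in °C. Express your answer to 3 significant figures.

Heat lost by titanium = heat gained by ethylene glycol.
(322.3)(0.513)(168.4 − T) = (568.7)(2.38)(T − 11.2)
165.3399 (168.4 − T) = 1353.506 (T − 11.2)
27843 − 165.3399 T = 1353.506 T − 15159
43002 = 1518.8459 T
T = 28.31 °C

T_f = 28.3 °C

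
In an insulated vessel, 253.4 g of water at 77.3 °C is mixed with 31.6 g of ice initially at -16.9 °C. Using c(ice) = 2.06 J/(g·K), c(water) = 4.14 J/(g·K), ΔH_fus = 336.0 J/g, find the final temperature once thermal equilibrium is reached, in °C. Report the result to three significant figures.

T_f = 58.8 °C

Heat to bring ice to 0 °C and melt it: q₁ = 31.6×2.06×16.9 + 31.6×336.0 = 11718 J
Heat the water can supply cooling to 0 °C: 253.4×4.14×77.3 = 81093.6 J > q₁, so all ice melts.
Energy balance: 253.4×4.14×(77.3 − T) = 11718 + 31.6×4.14×(T − 0)
1049.076(77.3 − T) = 11718 + 130.824 T
81093.6 − 11718 = 1179.900 T
T = 69375.6 / 1179.900 = 58.80 °C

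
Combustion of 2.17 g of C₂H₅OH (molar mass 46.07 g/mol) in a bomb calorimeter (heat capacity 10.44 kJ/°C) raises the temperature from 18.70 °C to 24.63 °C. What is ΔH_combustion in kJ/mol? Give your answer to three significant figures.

ΔH = -1310 kJ/mol

ΔT = 24.63 − 18.70 = 5.93 °C
q_cal = C_cal × ΔT = 10.44 × 5.93 = 61.9092 kJ
n = 2.17 / 46.07 = 0.04710 mol
q_rxn = −q_cal = -61.9092 kJ
ΔH = -61.9092 / 0.04710 = -1314 kJ/mol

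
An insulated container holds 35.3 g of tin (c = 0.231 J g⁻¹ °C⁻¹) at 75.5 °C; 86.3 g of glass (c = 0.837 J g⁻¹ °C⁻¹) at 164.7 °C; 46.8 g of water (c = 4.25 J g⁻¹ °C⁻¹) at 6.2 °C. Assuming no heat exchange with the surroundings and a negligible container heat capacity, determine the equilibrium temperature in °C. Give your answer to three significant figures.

Σ mᵢcᵢ(T − Tᵢ) = 0  ⇒  T = Σ mᵢcᵢTᵢ / Σ mᵢcᵢ
Σ mᵢcᵢ = 35.3×0.231 + 86.3×0.837 + 46.8×4.25 = 279.2874
Σ mᵢcᵢTᵢ = 8.1543×75.5 + 72.2331×164.7 + 198.9×6.2 = 13746
T = 13746 / 279.2874 = 49.22 °C

T_f = 49.2 °C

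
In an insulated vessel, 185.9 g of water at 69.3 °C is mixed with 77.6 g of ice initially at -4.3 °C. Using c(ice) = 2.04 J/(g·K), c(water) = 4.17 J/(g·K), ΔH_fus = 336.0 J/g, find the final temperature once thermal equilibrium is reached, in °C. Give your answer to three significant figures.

Heat to bring ice to 0 °C and melt it: q₁ = 77.6×2.04×4.3 + 77.6×336.0 = 26754 J
Heat the water can supply cooling to 0 °C: 185.9×4.17×69.3 = 53721.6 J > q₁, so all ice melts.
Energy balance: 185.9×4.17×(69.3 − T) = 26754 + 77.6×4.17×(T − 0)
775.203(69.3 − T) = 26754 + 323.592 T
53721.6 − 26754 = 1098.795 T
T = 26967.6 / 1098.795 = 24.54 °C

T_f = 24.5 °C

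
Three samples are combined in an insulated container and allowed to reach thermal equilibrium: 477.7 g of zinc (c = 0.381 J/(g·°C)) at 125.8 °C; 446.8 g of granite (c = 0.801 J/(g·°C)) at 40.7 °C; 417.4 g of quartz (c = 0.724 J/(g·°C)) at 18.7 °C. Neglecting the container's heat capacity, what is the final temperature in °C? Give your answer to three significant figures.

Σ mᵢcᵢ(T − Tᵢ) = 0  ⇒  T = Σ mᵢcᵢTᵢ / Σ mᵢcᵢ
Σ mᵢcᵢ = 477.7×0.381 + 446.8×0.801 + 417.4×0.724 = 842.0881
Σ mᵢcᵢTᵢ = 182.0037×125.8 + 357.8868×40.7 + 302.1976×18.7 = 43113
T = 43113 / 842.0881 = 51.20 °C

T_f = 51.2 °C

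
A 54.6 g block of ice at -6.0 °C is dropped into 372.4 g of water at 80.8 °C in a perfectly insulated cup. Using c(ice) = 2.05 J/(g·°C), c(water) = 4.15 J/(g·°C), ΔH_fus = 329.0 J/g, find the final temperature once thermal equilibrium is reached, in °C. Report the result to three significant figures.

T_f = 60.0 °C

Heat to bring ice to 0 °C and melt it: q₁ = 54.6×2.05×6.0 + 54.6×329.0 = 18635 J
Heat the water can supply cooling to 0 °C: 372.4×4.15×80.8 = 124873 J > q₁, so all ice melts.
Energy balance: 372.4×4.15×(80.8 − T) = 18635 + 54.6×4.15×(T − 0)
1545.46(80.8 − T) = 18635 + 226.59 T
124873 − 18635 = 1772.05 T
T = 106238 / 1772.05 = 59.95 °C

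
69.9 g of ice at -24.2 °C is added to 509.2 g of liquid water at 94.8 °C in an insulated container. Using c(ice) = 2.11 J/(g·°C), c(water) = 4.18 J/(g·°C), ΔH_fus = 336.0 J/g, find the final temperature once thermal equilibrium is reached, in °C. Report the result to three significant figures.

T_f = 72.2 °C

Heat to bring ice to 0 °C and melt it: q₁ = 69.9×2.11×24.2 + 69.9×336.0 = 27056 J
Heat the water can supply cooling to 0 °C: 509.2×4.18×94.8 = 201778 J > q₁, so all ice melts.
Energy balance: 509.2×4.18×(94.8 − T) = 27056 + 69.9×4.18×(T − 0)
2128.456(94.8 − T) = 27056 + 292.182 T
201778 − 27056 = 2420.638 T
T = 174722 / 2420.638 = 72.18 °C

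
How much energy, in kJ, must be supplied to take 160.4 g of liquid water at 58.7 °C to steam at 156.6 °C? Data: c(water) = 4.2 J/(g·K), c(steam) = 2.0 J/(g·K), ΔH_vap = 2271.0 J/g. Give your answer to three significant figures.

q1 (heat water 58.7→100.0 °C): 160.4 × 4.2 × 41.3 = 27823 J
q2 (vaporize at 100 °C): 160.4 × 2271.0 = 364268 J
q3 (heat steam 100.0→156.6 °C): 160.4 × 2.0 × 56.6 = 18157 J
Total: 27823 + 364268 + 18157 = 410248 J = 410 kJ

q = 410 kJ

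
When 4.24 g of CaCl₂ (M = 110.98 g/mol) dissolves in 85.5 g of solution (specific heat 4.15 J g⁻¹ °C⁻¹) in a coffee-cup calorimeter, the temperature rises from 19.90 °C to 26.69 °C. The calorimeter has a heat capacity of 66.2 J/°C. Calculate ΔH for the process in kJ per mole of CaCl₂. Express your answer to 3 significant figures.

|ΔT| = |26.69 − 19.90| = 6.79 °C
|q_surr| = (85.5 × 4.15 + 66.2) × 6.79 = 421.025 × 6.79 = 2859 J
n(CaCl₂) = 4.24 / 110.98 = 0.03821 mol
Temperature rose, so q_rxn = −|q_surr| = -2.859 kJ
ΔH = q_rxn / n = -74.82 kJ/mol

ΔH = -74.8 kJ/mol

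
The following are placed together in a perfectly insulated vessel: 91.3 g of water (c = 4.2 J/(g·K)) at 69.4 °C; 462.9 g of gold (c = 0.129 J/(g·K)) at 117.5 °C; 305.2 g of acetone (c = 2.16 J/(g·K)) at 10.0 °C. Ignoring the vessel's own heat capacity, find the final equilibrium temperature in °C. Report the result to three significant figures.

Σ mᵢcᵢ(T − Tᵢ) = 0  ⇒  T = Σ mᵢcᵢTᵢ / Σ mᵢcᵢ
Σ mᵢcᵢ = 91.3×4.2 + 462.9×0.129 + 305.2×2.16 = 1102.4061
Σ mᵢcᵢTᵢ = 383.46×69.4 + 59.7141×117.5 + 659.232×10.0 = 40221
T = 40221 / 1102.4061 = 36.48 °C

T_f = 36.5 °C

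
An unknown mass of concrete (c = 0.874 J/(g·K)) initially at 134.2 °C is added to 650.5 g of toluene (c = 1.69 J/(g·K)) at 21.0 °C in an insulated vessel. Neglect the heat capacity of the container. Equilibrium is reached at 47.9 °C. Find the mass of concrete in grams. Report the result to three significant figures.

m = 392 g

q_gained = (650.5 × 1.69) × (47.9 − 21.0) = 29570 J
q_lost = m × 0.874 × (134.2 − 47.9) = 75.4262 m
m = 29570 / 75.4262 = 392 g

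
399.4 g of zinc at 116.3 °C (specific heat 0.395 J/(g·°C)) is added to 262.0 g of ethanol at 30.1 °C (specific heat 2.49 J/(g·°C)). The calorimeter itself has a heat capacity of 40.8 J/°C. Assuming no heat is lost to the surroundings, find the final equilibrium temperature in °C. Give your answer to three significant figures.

Heat lost by zinc = heat gained by ethanol + calorimeter.
(399.4)(0.395)(116.3 − T) = [(262.0)(2.49) + 40.8](T − 30.1)
157.763 (116.3 − T) = 693.18 (T − 30.1)
18348 − 157.763 T = 693.18 T − 20865
39213 = 850.943 T
T = 46.08 °C

T_f = 46.1 °C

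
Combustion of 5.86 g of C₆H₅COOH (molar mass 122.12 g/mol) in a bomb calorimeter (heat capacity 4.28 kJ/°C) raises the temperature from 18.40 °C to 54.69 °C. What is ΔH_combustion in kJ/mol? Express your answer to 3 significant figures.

ΔT = 54.69 − 18.40 = 36.29 °C
q_cal = C_cal × ΔT = 4.28 × 36.29 = 155.3212 kJ
n = 5.86 / 122.12 = 0.04799 mol
q_rxn = −q_cal = -155.3212 kJ
ΔH = -155.3212 / 0.04799 = -3237 kJ/mol

ΔH = -3240 kJ/mol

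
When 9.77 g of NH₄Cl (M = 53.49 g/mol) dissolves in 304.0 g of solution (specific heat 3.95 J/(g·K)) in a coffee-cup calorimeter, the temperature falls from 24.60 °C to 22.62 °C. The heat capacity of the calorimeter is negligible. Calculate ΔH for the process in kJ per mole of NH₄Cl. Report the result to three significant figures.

|ΔT| = |22.62 − 24.60| = 1.98 °C
|q_surr| = (304.0 × 3.95) × 1.98 = 1200.8 × 1.98 = 2378 J
n(NH₄Cl) = 9.77 / 53.49 = 0.1827 mol
Temperature fell, so q_rxn = +|q_surr| = 2.378 kJ
ΔH = q_rxn / n = 13.02 kJ/mol

ΔH = 13.0 kJ/mol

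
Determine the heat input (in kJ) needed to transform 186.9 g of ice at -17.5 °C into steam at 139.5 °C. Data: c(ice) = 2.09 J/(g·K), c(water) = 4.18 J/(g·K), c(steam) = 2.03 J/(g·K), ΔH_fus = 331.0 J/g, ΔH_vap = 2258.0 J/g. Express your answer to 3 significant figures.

q = 584 kJ

q1 (heat ice -17.5→0.0 °C): 186.9 × 2.09 × 17.5 = 6836 J
q2 (melt at 0 °C): 186.9 × 331.0 = 61864 J
q3 (heat water 0.0→100.0 °C): 186.9 × 4.18 × 100.0 = 78124 J
q4 (vaporize at 100 °C): 186.9 × 2258.0 = 422020 J
q5 (heat steam 100.0→139.5 °C): 186.9 × 2.03 × 39.5 = 14987 J
Total: 6836 + 61864 + 78124 + 422020 + 14987 = 583831 J = 584 kJ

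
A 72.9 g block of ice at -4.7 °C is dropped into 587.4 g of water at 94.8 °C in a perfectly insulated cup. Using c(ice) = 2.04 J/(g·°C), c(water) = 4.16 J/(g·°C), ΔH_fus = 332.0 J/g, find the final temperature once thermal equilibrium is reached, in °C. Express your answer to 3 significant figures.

Heat to bring ice to 0 °C and melt it: q₁ = 72.9×2.04×4.7 + 72.9×332.0 = 24902 J
Heat the water can supply cooling to 0 °C: 587.4×4.16×94.8 = 231652 J > q₁, so all ice melts.
Energy balance: 587.4×4.16×(94.8 − T) = 24902 + 72.9×4.16×(T − 0)
2443.584(94.8 − T) = 24902 + 303.264 T
231652 − 24902 = 2746.848 T
T = 206750 / 2746.848 = 75.27 °C

T_f = 75.3 °C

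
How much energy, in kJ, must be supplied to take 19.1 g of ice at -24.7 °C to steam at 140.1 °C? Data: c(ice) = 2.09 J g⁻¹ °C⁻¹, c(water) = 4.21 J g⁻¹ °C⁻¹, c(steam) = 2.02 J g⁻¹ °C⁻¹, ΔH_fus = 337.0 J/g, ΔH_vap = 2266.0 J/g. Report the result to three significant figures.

q1 (heat ice -24.7→0.0 °C): 19.1 × 2.09 × 24.7 = 986 J
q2 (melt at 0 °C): 19.1 × 337.0 = 6437 J
q3 (heat water 0.0→100.0 °C): 19.1 × 4.21 × 100.0 = 8041 J
q4 (vaporize at 100 °C): 19.1 × 2266.0 = 43281 J
q5 (heat steam 100.0→140.1 °C): 19.1 × 2.02 × 40.1 = 1547 J
Total: 986 + 6437 + 8041 + 43281 + 1547 = 60292 J = 60.3 kJ

q = 60.3 kJ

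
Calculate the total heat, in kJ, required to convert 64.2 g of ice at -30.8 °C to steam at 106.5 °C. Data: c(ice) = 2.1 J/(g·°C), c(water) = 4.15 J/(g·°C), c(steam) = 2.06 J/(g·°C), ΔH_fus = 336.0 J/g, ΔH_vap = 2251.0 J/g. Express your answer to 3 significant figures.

q = 198 kJ

q1 (heat ice -30.8→0.0 °C): 64.2 × 2.1 × 30.8 = 4152 J
q2 (melt at 0 °C): 64.2 × 336.0 = 21571 J
q3 (heat water 0.0→100.0 °C): 64.2 × 4.15 × 100.0 = 26643 J
q4 (vaporize at 100 °C): 64.2 × 2251.0 = 144514 J
q5 (heat steam 100.0→106.5 °C): 64.2 × 2.06 × 6.5 = 860 J
Total: 4152 + 21571 + 26643 + 144514 + 860 = 197740 J = 198 kJ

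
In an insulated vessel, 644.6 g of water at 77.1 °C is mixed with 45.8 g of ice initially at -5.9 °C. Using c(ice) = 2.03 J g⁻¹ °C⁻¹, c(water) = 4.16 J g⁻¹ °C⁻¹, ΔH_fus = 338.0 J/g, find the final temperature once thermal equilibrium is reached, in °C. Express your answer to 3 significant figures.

Heat to bring ice to 0 °C and melt it: q₁ = 45.8×2.03×5.9 + 45.8×338.0 = 16029 J
Heat the water can supply cooling to 0 °C: 644.6×4.16×77.1 = 206746 J > q₁, so all ice melts.
Energy balance: 644.6×4.16×(77.1 − T) = 16029 + 45.8×4.16×(T − 0)
2681.536(77.1 − T) = 16029 + 190.528 T
206746 − 16029 = 2872.064 T
T = 190717 / 2872.064 = 66.40 °C

T_f = 66.4 °C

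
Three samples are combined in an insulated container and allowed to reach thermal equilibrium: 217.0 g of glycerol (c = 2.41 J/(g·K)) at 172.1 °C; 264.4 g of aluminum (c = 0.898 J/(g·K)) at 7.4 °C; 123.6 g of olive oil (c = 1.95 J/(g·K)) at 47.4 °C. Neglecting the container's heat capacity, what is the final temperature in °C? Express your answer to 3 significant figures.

T_f = 103 °C

Σ mᵢcᵢ(T − Tᵢ) = 0  ⇒  T = Σ mᵢcᵢTᵢ / Σ mᵢcᵢ
Σ mᵢcᵢ = 217.0×2.41 + 264.4×0.898 + 123.6×1.95 = 1001.4212
Σ mᵢcᵢTᵢ = 522.97×172.1 + 237.4312×7.4 + 241.02×47.4 = 103180
T = 103180 / 1001.4212 = 103.0 °C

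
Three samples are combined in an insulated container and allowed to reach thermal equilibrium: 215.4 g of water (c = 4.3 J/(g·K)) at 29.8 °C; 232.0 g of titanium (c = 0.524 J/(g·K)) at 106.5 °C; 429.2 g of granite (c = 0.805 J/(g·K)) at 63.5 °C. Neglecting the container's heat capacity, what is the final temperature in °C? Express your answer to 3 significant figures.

Σ mᵢcᵢ(T − Tᵢ) = 0  ⇒  T = Σ mᵢcᵢTᵢ / Σ mᵢcᵢ
Σ mᵢcᵢ = 215.4×4.3 + 232.0×0.524 + 429.2×0.805 = 1393.294
Σ mᵢcᵢTᵢ = 926.22×29.8 + 121.568×106.5 + 345.506×63.5 = 62488
T = 62488 / 1393.294 = 44.849 °C

T_f = 44.8 °C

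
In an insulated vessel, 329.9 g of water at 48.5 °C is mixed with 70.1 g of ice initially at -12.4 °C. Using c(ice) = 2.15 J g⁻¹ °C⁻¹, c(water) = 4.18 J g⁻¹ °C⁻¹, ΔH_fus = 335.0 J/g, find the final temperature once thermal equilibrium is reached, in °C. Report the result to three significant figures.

T_f = 24.8 °C

Heat to bring ice to 0 °C and melt it: q₁ = 70.1×2.15×12.4 + 70.1×335.0 = 25352 J
Heat the water can supply cooling to 0 °C: 329.9×4.18×48.5 = 66880.6 J > q₁, so all ice melts.
Energy balance: 329.9×4.18×(48.5 − T) = 25352 + 70.1×4.18×(T − 0)
1378.982(48.5 − T) = 25352 + 293.018 T
66880.6 − 25352 = 1672.000 T
T = 41528.6 / 1672.000 = 24.84 °C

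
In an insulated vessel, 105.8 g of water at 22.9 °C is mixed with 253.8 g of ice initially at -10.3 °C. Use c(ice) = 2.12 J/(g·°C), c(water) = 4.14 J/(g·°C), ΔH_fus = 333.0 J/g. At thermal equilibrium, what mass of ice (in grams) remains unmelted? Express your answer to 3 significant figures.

m_ice remaining = 240 g

Heat to warm all ice to 0 °C: 253.8×2.12×10.3 = 5542.0 J
Heat released by water cooling to 0 °C: 105.8×4.14×22.9 = 10030 J
10030 J < 5542.0 + 253.8×333.0 = 90057.4 J, so not all ice melts; final T = 0 °C.
Heat left for melting: 10030 − 5542.0 = 4488.0 J
Mass melted = 4488.0 / 333.0 = 13.48 g
Ice remaining = 253.8 − 13.48 = 240.32 g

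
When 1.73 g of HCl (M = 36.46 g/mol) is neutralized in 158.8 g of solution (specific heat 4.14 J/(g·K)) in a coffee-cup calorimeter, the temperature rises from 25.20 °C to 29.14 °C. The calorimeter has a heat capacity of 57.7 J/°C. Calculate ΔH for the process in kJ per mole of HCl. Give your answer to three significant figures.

|ΔT| = |29.14 − 25.20| = 3.94 °C
|q_surr| = (158.8 × 4.14 + 57.7) × 3.94 = 715.132 × 3.94 = 2818 J
n(HCl) = 1.73 / 36.46 = 0.04745 mol
Temperature rose, so q_rxn = −|q_surr| = -2.818 kJ
ΔH = q_rxn / n = -59.39 kJ/mol

ΔH = -59.4 kJ/mol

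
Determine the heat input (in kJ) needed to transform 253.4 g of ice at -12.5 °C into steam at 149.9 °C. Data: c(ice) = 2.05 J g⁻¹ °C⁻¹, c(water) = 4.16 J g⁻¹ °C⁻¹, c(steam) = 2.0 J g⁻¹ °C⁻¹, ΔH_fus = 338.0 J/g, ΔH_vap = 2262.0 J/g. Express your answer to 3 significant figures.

q = 796 kJ

q1 (heat ice -12.5→0.0 °C): 253.4 × 2.05 × 12.5 = 6493 J
q2 (melt at 0 °C): 253.4 × 338.0 = 85649 J
q3 (heat water 0.0→100.0 °C): 253.4 × 4.16 × 100.0 = 105414 J
q4 (vaporize at 100 °C): 253.4 × 2262.0 = 573191 J
q5 (heat steam 100.0→149.9 °C): 253.4 × 2.0 × 49.9 = 25289 J
Total: 6493 + 85649 + 105414 + 573191 + 25289 = 796036 J = 796 kJ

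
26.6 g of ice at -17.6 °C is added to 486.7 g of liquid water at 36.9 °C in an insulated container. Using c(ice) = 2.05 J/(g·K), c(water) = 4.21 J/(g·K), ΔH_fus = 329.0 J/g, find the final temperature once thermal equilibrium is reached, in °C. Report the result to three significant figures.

Heat to bring ice to 0 °C and melt it: q₁ = 26.6×2.05×17.6 + 26.6×329.0 = 9711.1 J
Heat the water can supply cooling to 0 °C: 486.7×4.21×36.9 = 75608.4 J > q₁, so all ice melts.
Energy balance: 486.7×4.21×(36.9 − T) = 9711.1 + 26.6×4.21×(T − 0)
2049.007(36.9 − T) = 9711.1 + 111.986 T
75608.4 − 9711.1 = 2160.993 T
T = 65897.3 / 2160.993 = 30.49 °C

T_f = 30.5 °C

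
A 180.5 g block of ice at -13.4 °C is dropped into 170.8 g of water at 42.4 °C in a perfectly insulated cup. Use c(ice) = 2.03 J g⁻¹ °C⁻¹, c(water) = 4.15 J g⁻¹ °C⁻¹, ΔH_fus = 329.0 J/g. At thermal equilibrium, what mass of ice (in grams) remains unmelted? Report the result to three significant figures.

Heat to warm all ice to 0 °C: 180.5×2.03×13.4 = 4910.0 J
Heat released by water cooling to 0 °C: 170.8×4.15×42.4 = 30054 J
30054 J < 4910.0 + 180.5×329.0 = 64294.5 J, so not all ice melts; final T = 0 °C.
Heat left for melting: 30054 − 4910.0 = 25144.0 J
Mass melted = 25144.0 / 329.0 = 76.43 g
Ice remaining = 180.5 − 76.43 = 104.07 g

m_ice remaining = 104 g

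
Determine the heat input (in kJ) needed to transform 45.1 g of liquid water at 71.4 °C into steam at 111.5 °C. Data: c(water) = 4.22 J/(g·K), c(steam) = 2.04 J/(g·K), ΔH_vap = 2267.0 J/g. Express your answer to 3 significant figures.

q1 (heat water 71.4→100.0 °C): 45.1 × 4.22 × 28.6 = 5443 J
q2 (vaporize at 100 °C): 45.1 × 2267.0 = 102242 J
q3 (heat steam 100.0→111.5 °C): 45.1 × 2.04 × 11.5 = 1058 J
Total: 5443 + 102242 + 1058 = 108743 J = 109 kJ

q = 109 kJ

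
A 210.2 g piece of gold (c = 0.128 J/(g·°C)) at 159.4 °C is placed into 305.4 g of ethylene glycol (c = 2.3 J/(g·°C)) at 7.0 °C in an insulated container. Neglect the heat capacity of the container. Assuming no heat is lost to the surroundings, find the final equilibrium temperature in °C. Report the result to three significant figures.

T_f = 12.6 °C

Heat lost by gold = heat gained by ethylene glycol.
(210.2)(0.128)(159.4 − T) = (305.4)(2.3)(T − 7.0)
26.9056 (159.4 − T) = 702.42 (T − 7.0)
4288.8 − 26.9056 T = 702.42 T − 4916.9
9205.7 = 729.3256 T
T = 12.62 °C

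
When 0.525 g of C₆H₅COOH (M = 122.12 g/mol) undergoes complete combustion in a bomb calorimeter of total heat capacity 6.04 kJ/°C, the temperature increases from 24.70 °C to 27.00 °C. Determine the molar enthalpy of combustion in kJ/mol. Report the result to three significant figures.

ΔT = 27.00 − 24.70 = 2.30 °C
q_cal = C_cal × ΔT = 6.04 × 2.30 = 13.892 kJ
n = 0.525 / 122.12 = 0.004299 mol
q_rxn = −q_cal = -13.892 kJ
ΔH = -13.892 / 0.004299 = -3231 kJ/mol

ΔH = -3230 kJ/mol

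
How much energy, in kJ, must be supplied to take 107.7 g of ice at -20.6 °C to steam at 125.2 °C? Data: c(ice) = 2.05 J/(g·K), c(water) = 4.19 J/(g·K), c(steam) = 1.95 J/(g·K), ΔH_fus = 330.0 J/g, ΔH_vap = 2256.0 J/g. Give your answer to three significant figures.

q = 333 kJ

q1 (heat ice -20.6→0.0 °C): 107.7 × 2.05 × 20.6 = 4548 J
q2 (melt at 0 °C): 107.7 × 330.0 = 35541 J
q3 (heat water 0.0→100.0 °C): 107.7 × 4.19 × 100.0 = 45126 J
q4 (vaporize at 100 °C): 107.7 × 2256.0 = 242971 J
q5 (heat steam 100.0→125.2 °C): 107.7 × 1.95 × 25.2 = 5292 J
Total: 4548 + 35541 + 45126 + 242971 + 5292 = 333478 J = 333 kJ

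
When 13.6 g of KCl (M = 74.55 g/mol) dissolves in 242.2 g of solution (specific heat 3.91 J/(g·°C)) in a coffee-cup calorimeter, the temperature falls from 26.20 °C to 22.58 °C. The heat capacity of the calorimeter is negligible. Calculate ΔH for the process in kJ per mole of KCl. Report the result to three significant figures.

ΔH = 18.8 kJ/mol

|ΔT| = |22.58 − 26.20| = 3.62 °C
|q_surr| = (242.2 × 3.91) × 3.62 = 947.002 × 3.62 = 3428 J
n(KCl) = 13.6 / 74.55 = 0.1824 mol
Temperature fell, so q_rxn = +|q_surr| = 3.428 kJ
ΔH = q_rxn / n = 18.79 kJ/mol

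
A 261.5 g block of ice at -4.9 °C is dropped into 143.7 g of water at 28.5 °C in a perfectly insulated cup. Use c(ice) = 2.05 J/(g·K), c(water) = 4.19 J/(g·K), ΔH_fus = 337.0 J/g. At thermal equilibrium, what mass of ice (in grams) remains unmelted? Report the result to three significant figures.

Heat to warm all ice to 0 °C: 261.5×2.05×4.9 = 2626.8 J
Heat released by water cooling to 0 °C: 143.7×4.19×28.5 = 17160 J
17160 J < 2626.8 + 261.5×337.0 = 90752.3 J, so not all ice melts; final T = 0 °C.
Heat left for melting: 17160 − 2626.8 = 14533.2 J
Mass melted = 14533.2 / 337.0 = 43.13 g
Ice remaining = 261.5 − 43.13 = 218.37 g

m_ice remaining = 218 g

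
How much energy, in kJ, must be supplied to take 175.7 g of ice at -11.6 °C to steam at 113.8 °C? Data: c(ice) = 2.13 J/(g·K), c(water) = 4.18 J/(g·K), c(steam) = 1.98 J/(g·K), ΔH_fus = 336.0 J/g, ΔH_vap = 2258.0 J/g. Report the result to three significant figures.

q1 (heat ice -11.6→0.0 °C): 175.7 × 2.13 × 11.6 = 4341 J
q2 (melt at 0 °C): 175.7 × 336.0 = 59035 J
q3 (heat water 0.0→100.0 °C): 175.7 × 4.18 × 100.0 = 73443 J
q4 (vaporize at 100 °C): 175.7 × 2258.0 = 396731 J
q5 (heat steam 100.0→113.8 °C): 175.7 × 1.98 × 13.8 = 4801 J
Total: 4341 + 59035 + 73443 + 396731 + 4801 = 538351 J = 538 kJ

q = 538 kJ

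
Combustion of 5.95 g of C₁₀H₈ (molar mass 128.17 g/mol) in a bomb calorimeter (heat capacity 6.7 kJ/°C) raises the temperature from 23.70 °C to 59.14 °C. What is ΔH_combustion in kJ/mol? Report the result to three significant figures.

ΔH = -5110 kJ/mol

ΔT = 59.14 − 23.70 = 35.44 °C
q_cal = C_cal × ΔT = 6.7 × 35.44 = 237.448 kJ
n = 5.95 / 128.17 = 0.046423 mol
q_rxn = −q_cal = -237.448 kJ
ΔH = -237.448 / 0.046423 = -5114.9 kJ/mol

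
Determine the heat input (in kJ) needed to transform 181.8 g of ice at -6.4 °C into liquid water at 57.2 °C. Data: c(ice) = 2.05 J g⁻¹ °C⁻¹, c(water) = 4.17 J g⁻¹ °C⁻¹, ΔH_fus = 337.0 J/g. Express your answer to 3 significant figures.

q1 (heat ice -6.4→0.0 °C): 181.8 × 2.05 × 6.4 = 2385 J
q2 (melt at 0 °C): 181.8 × 337.0 = 61267 J
q3 (heat water 0.0→57.2 °C): 181.8 × 4.17 × 57.2 = 43364 J
Total: 2385 + 61267 + 43364 = 107016 J = 107 kJ

q = 107 kJ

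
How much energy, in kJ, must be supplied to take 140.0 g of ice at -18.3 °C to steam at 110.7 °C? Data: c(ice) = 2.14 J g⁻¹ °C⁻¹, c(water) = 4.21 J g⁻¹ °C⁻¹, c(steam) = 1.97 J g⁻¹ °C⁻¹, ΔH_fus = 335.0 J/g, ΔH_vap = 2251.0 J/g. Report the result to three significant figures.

q = 429 kJ

q1 (heat ice -18.3→0.0 °C): 140.0 × 2.14 × 18.3 = 5483 J
q2 (melt at 0 °C): 140.0 × 335.0 = 46900 J
q3 (heat water 0.0→100.0 °C): 140.0 × 4.21 × 100.0 = 58940 J
q4 (vaporize at 100 °C): 140.0 × 2251.0 = 315140 J
q5 (heat steam 100.0→110.7 °C): 140.0 × 1.97 × 10.7 = 2951 J
Total: 5483 + 46900 + 58940 + 315140 + 2951 = 429414 J = 429 kJ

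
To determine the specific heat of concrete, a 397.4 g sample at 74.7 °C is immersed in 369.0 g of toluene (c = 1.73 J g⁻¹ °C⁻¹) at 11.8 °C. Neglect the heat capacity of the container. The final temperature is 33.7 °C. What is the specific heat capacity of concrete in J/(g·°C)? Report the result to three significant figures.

c = 0.858 J/(g·°C)

q_gained = (369.0 × 1.73) × (33.7 − 11.8) = 13980 J
q_lost = 397.4 × c × (74.7 − 33.7) = 16293.4 c
Set equal: c = 13980 / 16293.4 = 0.858 J/(g·°C)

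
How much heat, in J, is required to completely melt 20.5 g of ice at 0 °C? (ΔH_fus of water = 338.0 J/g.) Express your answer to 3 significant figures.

q = m × ΔH_fus = 20.5 × 338.0 = 6929 J

q = 6930 J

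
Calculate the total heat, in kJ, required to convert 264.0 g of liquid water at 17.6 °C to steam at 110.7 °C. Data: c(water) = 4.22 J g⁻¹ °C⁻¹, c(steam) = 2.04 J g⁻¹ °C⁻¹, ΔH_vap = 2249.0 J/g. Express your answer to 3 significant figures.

q1 (heat water 17.6→100.0 °C): 264.0 × 4.22 × 82.4 = 91800 J
q2 (vaporize at 100 °C): 264.0 × 2249.0 = 593736 J
q3 (heat steam 100.0→110.7 °C): 264.0 × 2.04 × 10.7 = 5763 J
Total: 91800 + 593736 + 5763 = 691299 J = 691 kJ

q = 691 kJ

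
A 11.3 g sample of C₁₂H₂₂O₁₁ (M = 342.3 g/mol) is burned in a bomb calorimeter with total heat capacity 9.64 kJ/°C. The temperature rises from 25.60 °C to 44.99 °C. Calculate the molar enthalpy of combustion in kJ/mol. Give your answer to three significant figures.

ΔH = -5660 kJ/mol

ΔT = 44.99 − 25.60 = 19.39 °C
q_cal = C_cal × ΔT = 9.64 × 19.39 = 186.9196 kJ
n = 11.3 / 342.3 = 0.03301 mol
q_rxn = −q_cal = -186.9196 kJ
ΔH = -186.9196 / 0.03301 = -5663 kJ/mol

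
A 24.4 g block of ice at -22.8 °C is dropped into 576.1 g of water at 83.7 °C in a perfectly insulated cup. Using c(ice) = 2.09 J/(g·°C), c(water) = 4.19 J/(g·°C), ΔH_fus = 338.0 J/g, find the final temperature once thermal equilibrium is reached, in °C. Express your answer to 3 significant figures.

T_f = 76.6 °C

Heat to bring ice to 0 °C and melt it: q₁ = 24.4×2.09×22.8 + 24.4×338.0 = 9409.9 J
Heat the water can supply cooling to 0 °C: 576.1×4.19×83.7 = 202040 J > q₁, so all ice melts.
Energy balance: 576.1×4.19×(83.7 − T) = 9409.9 + 24.4×4.19×(T − 0)
2413.859(83.7 − T) = 9409.9 + 102.236 T
202040 − 9409.9 = 2516.095 T
T = 192630.1 / 2516.095 = 76.56 °C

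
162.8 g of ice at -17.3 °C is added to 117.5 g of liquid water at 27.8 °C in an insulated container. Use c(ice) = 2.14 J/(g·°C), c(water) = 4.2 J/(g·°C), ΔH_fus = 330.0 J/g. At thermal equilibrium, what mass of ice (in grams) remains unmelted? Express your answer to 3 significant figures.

Heat to warm all ice to 0 °C: 162.8×2.14×17.3 = 6027.2 J
Heat released by water cooling to 0 °C: 117.5×4.2×27.8 = 13719 J
13719 J < 6027.2 + 162.8×330.0 = 59751.2 J, so not all ice melts; final T = 0 °C.
Heat left for melting: 13719 − 6027.2 = 7691.8 J
Mass melted = 7691.8 / 330.0 = 23.31 g
Ice remaining = 162.8 − 23.31 = 139.49 g

m_ice remaining = 139 g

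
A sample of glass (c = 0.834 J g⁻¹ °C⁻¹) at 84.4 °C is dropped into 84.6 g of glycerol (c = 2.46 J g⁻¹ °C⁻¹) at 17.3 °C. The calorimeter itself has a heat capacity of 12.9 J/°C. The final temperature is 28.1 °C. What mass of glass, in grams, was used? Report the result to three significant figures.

m = 50.8 g

q_gained = (84.6 × 2.46 + 12.9) × (28.1 − 17.3) = 2387 J
q_lost = m × 0.834 × (84.4 − 28.1) = 46.9542 m
m = 2387 / 46.9542 = 50.8 g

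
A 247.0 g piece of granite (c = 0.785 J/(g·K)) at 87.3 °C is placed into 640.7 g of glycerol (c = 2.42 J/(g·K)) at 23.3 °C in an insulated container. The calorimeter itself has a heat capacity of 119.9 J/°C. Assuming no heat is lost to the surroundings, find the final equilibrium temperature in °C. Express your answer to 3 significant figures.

Heat lost by granite = heat gained by glycerol + calorimeter.
(247.0)(0.785)(87.3 − T) = [(640.7)(2.42) + 119.9](T − 23.3)
193.895 (87.3 − T) = 1670.394 (T − 23.3)
16927 − 193.895 T = 1670.394 T − 38920
55847 = 1864.289 T
T = 29.96 °C

T_f = 30.0 °C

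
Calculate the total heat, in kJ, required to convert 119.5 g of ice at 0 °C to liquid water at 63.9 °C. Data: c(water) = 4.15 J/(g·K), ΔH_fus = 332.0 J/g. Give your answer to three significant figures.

q1 (melt at 0 °C): 119.5 × 332.0 = 39674 J
q2 (heat water 0.0→63.9 °C): 119.5 × 4.15 × 63.9 = 31690 J
Total: 39674 + 31690 = 71364 J = 71.4 kJ

q = 71.4 kJ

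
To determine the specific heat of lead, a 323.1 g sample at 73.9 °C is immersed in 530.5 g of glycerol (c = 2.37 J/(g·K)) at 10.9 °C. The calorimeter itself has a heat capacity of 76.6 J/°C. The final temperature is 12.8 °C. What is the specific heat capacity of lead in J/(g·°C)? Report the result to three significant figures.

c = 0.128 J/(g·°C)

q_gained = (530.5 × 2.37 + 76.6) × (12.8 − 10.9) = 2534 J
q_lost = 323.1 × c × (73.9 − 12.8) = 19741.41 c
Set equal: c = 2534 / 19741.41 = 0.128 J/(g·°C)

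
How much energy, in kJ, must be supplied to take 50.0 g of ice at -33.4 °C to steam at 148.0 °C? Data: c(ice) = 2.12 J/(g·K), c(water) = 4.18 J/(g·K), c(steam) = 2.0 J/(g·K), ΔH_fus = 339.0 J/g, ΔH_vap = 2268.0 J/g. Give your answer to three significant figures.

q = 160 kJ

q1 (heat ice -33.4→0.0 °C): 50.0 × 2.12 × 33.4 = 3540 J
q2 (melt at 0 °C): 50.0 × 339.0 = 16950 J
q3 (heat water 0.0→100.0 °C): 50.0 × 4.18 × 100.0 = 20900 J
q4 (vaporize at 100 °C): 50.0 × 2268.0 = 113400 J
q5 (heat steam 100.0→148.0 °C): 50.0 × 2.0 × 48.0 = 4800 J
Total: 3540 + 16950 + 20900 + 113400 + 4800 = 159590 J = 160 kJ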